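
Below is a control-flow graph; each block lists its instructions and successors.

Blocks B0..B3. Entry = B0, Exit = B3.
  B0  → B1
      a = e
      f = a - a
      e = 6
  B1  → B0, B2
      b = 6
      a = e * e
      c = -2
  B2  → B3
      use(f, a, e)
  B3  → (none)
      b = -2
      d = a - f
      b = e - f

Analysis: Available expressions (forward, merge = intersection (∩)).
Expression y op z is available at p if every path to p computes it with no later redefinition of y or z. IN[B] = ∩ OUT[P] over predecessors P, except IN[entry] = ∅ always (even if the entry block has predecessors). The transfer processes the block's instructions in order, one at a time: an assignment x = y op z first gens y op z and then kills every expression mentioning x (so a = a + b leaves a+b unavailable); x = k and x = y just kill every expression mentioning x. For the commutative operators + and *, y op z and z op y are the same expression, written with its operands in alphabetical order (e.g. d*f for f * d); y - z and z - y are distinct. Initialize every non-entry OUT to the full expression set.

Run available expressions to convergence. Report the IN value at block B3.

Fixpoint table:
  B0:   IN={}   OUT={a-a}
  B1:   IN={a-a}   OUT={e*e}
  B2:   IN={e*e}   OUT={e*e}
  B3:   IN={e*e}   OUT={a-f, e*e, e-f}

Merge at B3: IN[B3] = OUT[B2] = {e*e}

Answer: {e*e}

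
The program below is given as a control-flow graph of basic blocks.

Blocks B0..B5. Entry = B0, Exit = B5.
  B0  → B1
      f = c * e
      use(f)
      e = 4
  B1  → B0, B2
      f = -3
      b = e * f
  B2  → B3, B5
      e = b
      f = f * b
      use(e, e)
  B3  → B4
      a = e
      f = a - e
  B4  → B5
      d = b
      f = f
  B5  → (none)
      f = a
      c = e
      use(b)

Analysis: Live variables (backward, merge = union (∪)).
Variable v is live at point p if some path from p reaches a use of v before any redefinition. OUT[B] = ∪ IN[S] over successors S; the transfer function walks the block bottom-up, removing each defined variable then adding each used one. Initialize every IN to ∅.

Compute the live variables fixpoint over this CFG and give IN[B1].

Answer: {a, c, e}

Working:
Per-block solution:
  B0:  IN={a, c, e}  OUT={a, c, e}
  B1:  IN={a, c, e}  OUT={a, b, c, e, f}
  B2:  IN={a, b, f}  OUT={a, b, e}
  B3:  IN={b, e}  OUT={a, b, e, f}
  B4:  IN={a, b, e, f}  OUT={a, b, e}
  B5:  IN={a, b, e}  OUT={}

Merge at B1: OUT[B1] = IN[B0] ⊔ IN[B2] = {a, b, c, e, f}
Applying B1's transfer function to that OUT value gives IN[B1] (row B1 above).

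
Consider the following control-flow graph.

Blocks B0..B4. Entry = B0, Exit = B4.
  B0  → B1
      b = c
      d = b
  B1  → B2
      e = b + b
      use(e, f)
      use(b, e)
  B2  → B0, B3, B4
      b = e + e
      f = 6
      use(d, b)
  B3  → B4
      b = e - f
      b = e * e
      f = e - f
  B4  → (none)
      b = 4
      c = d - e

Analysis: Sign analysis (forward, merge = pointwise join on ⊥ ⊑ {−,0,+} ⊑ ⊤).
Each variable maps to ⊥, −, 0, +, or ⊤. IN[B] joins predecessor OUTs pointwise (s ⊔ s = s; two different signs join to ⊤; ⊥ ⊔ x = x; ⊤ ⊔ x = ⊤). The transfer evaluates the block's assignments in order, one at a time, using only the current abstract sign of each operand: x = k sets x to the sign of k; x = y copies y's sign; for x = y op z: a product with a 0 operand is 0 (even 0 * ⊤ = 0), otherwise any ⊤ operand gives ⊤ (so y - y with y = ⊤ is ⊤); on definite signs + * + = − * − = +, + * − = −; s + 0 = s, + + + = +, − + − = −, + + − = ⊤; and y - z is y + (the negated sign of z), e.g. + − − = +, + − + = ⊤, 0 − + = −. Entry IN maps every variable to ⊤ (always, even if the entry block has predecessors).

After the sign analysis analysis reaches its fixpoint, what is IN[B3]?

Fixpoint table:
  B0:   IN=(all ⊤)   OUT=(all ⊤)
  B1:   IN=(all ⊤)   OUT=(all ⊤)
  B2:   IN=(all ⊤)   OUT={f:+; rest ⊤}
  B3:   IN={f:+; rest ⊤}   OUT=(all ⊤)
  B4:   IN=(all ⊤)   OUT={b:+; rest ⊤}

Merge at B3: IN[B3] = OUT[B2] = {a: ⊤, b: ⊤, c: ⊤, d: ⊤, e: ⊤, f: +}

Answer: {a: ⊤, b: ⊤, c: ⊤, d: ⊤, e: ⊤, f: +}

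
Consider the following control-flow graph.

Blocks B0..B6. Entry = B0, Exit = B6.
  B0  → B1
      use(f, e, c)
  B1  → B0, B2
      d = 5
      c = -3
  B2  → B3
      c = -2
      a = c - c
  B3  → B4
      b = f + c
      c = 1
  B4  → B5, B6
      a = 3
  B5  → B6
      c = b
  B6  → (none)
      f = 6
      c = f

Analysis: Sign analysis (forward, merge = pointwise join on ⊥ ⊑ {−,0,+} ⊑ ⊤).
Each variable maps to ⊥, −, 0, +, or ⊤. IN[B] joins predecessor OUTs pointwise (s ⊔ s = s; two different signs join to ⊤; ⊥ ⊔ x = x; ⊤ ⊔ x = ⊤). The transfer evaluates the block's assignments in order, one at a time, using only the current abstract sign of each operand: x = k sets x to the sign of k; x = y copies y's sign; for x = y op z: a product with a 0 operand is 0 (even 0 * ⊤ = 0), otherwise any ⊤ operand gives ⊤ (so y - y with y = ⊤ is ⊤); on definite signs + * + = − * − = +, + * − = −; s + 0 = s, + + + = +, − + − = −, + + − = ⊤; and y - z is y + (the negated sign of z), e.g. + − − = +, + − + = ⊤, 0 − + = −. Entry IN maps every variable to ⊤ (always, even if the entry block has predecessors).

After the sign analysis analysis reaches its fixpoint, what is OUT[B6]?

Converged values:
  B0:  IN=(all ⊤)  OUT=(all ⊤)
  B1:  IN=(all ⊤)  OUT={c:-, d:+; rest ⊤}
  B2:  IN={c:-, d:+; rest ⊤}  OUT={c:-, d:+; rest ⊤}
  B3:  IN={c:-, d:+; rest ⊤}  OUT={c:+, d:+; rest ⊤}
  B4:  IN={c:+, d:+; rest ⊤}  OUT={a:+, c:+, d:+; rest ⊤}
  B5:  IN={a:+, c:+, d:+; rest ⊤}  OUT={a:+, d:+; rest ⊤}
  B6:  IN={a:+, d:+; rest ⊤}  OUT={a:+, c:+, d:+, f:+; rest ⊤}

Merge at B6: IN[B6] = OUT[B4] ⊔ OUT[B5] = {a: +, b: ⊤, c: ⊤, d: +, e: ⊤, f: ⊤}
Applying B6's transfer function to that IN value gives OUT[B6] (row B6 above).

Answer: {a: +, b: ⊤, c: +, d: +, e: ⊤, f: +}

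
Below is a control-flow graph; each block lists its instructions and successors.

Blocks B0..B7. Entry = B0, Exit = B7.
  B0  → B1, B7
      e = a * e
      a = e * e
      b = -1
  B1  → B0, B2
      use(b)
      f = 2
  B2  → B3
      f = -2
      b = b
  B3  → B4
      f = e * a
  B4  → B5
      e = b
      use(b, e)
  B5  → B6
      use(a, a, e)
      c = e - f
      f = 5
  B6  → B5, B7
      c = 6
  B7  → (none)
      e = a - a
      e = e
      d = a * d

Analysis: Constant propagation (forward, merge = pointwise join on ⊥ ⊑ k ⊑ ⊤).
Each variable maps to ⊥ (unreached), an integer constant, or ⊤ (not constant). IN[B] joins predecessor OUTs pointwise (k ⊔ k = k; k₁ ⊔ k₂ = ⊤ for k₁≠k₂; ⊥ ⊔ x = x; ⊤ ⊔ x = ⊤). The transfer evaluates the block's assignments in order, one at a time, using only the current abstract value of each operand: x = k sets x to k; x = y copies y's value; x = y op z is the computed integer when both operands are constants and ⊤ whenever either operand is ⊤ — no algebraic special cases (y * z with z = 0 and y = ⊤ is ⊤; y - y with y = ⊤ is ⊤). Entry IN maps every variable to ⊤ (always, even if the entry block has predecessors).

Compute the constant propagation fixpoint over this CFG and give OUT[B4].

Answer: {a: ⊤, b: -1, c: ⊤, d: ⊤, e: -1, f: ⊤}

Derivation:
Converged values:
  B0: | IN=(all ⊤) | OUT={b:-1; rest ⊤}
  B1: | IN={b:-1; rest ⊤} | OUT={b:-1, f:2; rest ⊤}
  B2: | IN={b:-1, f:2; rest ⊤} | OUT={b:-1, f:-2; rest ⊤}
  B3: | IN={b:-1, f:-2; rest ⊤} | OUT={b:-1; rest ⊤}
  B4: | IN={b:-1; rest ⊤} | OUT={b:-1, e:-1; rest ⊤}
  B5: | IN={b:-1, e:-1; rest ⊤} | OUT={b:-1, e:-1, f:5; rest ⊤}
  B6: | IN={b:-1, e:-1, f:5; rest ⊤} | OUT={b:-1, c:6, e:-1, f:5; rest ⊤}
  B7: | IN={b:-1; rest ⊤} | OUT={b:-1; rest ⊤}

Merge at B4: IN[B4] = OUT[B3] = {a: ⊤, b: -1, c: ⊤, d: ⊤, e: ⊤, f: ⊤}
Applying B4's transfer function to that IN value gives OUT[B4] (row B4 above).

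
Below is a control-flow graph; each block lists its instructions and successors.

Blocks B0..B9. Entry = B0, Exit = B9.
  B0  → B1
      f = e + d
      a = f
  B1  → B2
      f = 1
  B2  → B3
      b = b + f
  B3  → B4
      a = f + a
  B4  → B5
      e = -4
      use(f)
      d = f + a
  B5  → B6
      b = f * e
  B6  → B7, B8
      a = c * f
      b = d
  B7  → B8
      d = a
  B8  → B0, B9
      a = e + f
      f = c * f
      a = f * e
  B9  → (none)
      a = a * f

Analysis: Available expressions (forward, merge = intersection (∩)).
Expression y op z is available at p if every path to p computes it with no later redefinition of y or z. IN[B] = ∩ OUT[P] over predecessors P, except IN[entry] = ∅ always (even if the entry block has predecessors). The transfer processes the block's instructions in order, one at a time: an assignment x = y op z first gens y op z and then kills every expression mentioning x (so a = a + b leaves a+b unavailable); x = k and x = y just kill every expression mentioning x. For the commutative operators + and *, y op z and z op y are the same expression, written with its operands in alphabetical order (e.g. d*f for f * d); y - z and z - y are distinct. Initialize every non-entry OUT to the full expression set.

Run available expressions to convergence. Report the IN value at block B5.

Per-block solution:
  B0: | IN={} | OUT={d+e}
  B1: | IN={d+e} | OUT={d+e}
  B2: | IN={d+e} | OUT={d+e}
  B3: | IN={d+e} | OUT={d+e}
  B4: | IN={d+e} | OUT={a+f}
  B5: | IN={a+f} | OUT={a+f, e*f}
  B6: | IN={a+f, e*f} | OUT={c*f, e*f}
  B7: | IN={c*f, e*f} | OUT={c*f, e*f}
  B8: | IN={c*f, e*f} | OUT={e*f}
  B9: | IN={e*f} | OUT={e*f}

Merge at B5: IN[B5] = OUT[B4] = {a+f}

Answer: {a+f}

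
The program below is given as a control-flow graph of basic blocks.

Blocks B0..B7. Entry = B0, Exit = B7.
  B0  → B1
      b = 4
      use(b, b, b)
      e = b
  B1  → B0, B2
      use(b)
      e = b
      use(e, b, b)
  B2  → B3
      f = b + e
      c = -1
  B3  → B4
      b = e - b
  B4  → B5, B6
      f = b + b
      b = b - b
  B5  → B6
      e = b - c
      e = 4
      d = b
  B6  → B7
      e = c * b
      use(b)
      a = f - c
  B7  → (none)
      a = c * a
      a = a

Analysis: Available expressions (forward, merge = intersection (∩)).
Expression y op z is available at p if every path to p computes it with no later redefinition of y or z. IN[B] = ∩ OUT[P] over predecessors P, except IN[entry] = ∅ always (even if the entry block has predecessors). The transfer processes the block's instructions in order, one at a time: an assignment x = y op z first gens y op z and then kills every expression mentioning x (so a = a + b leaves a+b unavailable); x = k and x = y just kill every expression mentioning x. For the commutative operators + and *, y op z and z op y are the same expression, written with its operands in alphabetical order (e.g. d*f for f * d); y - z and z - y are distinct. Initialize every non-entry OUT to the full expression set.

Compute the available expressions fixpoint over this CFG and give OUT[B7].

Per-block solution:
  B0:  IN={}  OUT={}
  B1:  IN={}  OUT={}
  B2:  IN={}  OUT={b+e}
  B3:  IN={b+e}  OUT={}
  B4:  IN={}  OUT={}
  B5:  IN={}  OUT={b-c}
  B6:  IN={}  OUT={b*c, f-c}
  B7:  IN={b*c, f-c}  OUT={b*c, f-c}

Merge at B7: IN[B7] = OUT[B6] = {b*c, f-c}
Applying B7's transfer function to that IN value gives OUT[B7] (row B7 above).

Answer: {b*c, f-c}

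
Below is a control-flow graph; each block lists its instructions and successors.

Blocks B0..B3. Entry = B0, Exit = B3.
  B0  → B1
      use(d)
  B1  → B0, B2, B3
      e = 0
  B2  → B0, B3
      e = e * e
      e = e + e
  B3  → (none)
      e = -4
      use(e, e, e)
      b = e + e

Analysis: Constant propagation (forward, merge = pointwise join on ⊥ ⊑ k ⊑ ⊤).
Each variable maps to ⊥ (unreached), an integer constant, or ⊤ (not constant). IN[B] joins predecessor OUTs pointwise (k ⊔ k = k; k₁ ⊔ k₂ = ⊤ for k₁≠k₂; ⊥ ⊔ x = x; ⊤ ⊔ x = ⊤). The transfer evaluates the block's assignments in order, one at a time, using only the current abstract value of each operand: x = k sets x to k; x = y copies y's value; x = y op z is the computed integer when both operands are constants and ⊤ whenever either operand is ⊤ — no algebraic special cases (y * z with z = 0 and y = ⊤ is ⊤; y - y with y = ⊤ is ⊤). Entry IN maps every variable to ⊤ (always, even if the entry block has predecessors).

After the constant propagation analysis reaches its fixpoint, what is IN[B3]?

Fixpoint table:
  B0:  IN=(all ⊤)  OUT=(all ⊤)
  B1:  IN=(all ⊤)  OUT={e:0; rest ⊤}
  B2:  IN={e:0; rest ⊤}  OUT={e:0; rest ⊤}
  B3:  IN={e:0; rest ⊤}  OUT={b:-8, e:-4; rest ⊤}

Merge at B3: IN[B3] = OUT[B1] ⊔ OUT[B2] = {a: ⊤, b: ⊤, c: ⊤, d: ⊤, e: 0, f: ⊤}

Answer: {a: ⊤, b: ⊤, c: ⊤, d: ⊤, e: 0, f: ⊤}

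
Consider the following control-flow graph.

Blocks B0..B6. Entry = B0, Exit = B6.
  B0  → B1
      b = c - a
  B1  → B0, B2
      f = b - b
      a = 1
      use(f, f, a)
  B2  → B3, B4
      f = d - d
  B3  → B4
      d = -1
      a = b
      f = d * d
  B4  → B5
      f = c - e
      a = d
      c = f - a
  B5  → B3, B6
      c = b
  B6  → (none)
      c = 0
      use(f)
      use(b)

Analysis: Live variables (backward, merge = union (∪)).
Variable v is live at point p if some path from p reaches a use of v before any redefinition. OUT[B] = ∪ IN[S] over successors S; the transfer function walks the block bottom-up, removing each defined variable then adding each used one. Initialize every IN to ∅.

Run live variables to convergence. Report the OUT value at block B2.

Answer: {b, c, d, e}

Trace:
Fixpoint table:
  B0:   IN={a, c, d, e}   OUT={b, c, d, e}
  B1:   IN={b, c, d, e}   OUT={a, b, c, d, e}
  B2:   IN={b, c, d, e}   OUT={b, c, d, e}
  B3:   IN={b, c, e}   OUT={b, c, d, e}
  B4:   IN={b, c, d, e}   OUT={b, e, f}
  B5:   IN={b, e, f}   OUT={b, c, e, f}
  B6:   IN={b, f}   OUT={}

Merge at B2: OUT[B2] = IN[B3] ⊔ IN[B4] = {b, c, d, e}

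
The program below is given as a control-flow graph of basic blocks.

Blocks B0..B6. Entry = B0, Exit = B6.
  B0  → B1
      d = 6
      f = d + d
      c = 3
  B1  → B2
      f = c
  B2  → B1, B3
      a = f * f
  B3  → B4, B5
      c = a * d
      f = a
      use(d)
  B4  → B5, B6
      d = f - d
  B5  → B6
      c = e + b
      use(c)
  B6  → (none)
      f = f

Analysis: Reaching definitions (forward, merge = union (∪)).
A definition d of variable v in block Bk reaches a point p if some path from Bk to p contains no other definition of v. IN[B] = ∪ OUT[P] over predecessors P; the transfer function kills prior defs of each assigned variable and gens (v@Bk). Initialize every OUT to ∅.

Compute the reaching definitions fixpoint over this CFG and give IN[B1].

Answer: {a@B2, c@B0, d@B0, f@B0, f@B1}

Derivation:
Fixpoint table:
  B0:   IN={}   OUT={c@B0, d@B0, f@B0}
  B1:   IN={a@B2, c@B0, d@B0, f@B0, f@B1}   OUT={a@B2, c@B0, d@B0, f@B1}
  B2:   IN={a@B2, c@B0, d@B0, f@B1}   OUT={a@B2, c@B0, d@B0, f@B1}
  B3:   IN={a@B2, c@B0, d@B0, f@B1}   OUT={a@B2, c@B3, d@B0, f@B3}
  B4:   IN={a@B2, c@B3, d@B0, f@B3}   OUT={a@B2, c@B3, d@B4, f@B3}
  B5:   IN={a@B2, c@B3, d@B0, d@B4, f@B3}   OUT={a@B2, c@B5, d@B0, d@B4, f@B3}
  B6:   IN={a@B2, c@B3, c@B5, d@B0, d@B4, f@B3}   OUT={a@B2, c@B3, c@B5, d@B0, d@B4, f@B6}

Merge at B1: IN[B1] = OUT[B0] ⊔ OUT[B2] = {a@B2, c@B0, d@B0, f@B0, f@B1}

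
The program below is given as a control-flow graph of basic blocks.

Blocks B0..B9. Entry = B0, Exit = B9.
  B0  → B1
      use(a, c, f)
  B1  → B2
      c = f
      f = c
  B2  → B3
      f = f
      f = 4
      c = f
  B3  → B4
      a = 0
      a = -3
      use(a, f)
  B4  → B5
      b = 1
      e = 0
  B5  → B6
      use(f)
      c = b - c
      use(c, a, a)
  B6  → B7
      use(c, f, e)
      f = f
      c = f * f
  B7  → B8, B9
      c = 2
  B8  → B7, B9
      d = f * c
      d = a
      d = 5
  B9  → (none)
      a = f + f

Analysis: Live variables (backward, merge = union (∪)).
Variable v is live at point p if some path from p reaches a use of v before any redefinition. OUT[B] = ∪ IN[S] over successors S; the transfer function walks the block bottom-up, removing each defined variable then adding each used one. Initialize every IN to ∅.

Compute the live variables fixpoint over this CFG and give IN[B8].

Converged values:
  B0:  IN={a, c, f}  OUT={f}
  B1:  IN={f}  OUT={f}
  B2:  IN={f}  OUT={c, f}
  B3:  IN={c, f}  OUT={a, c, f}
  B4:  IN={a, c, f}  OUT={a, b, c, e, f}
  B5:  IN={a, b, c, e, f}  OUT={a, c, e, f}
  B6:  IN={a, c, e, f}  OUT={a, f}
  B7:  IN={a, f}  OUT={a, c, f}
  B8:  IN={a, c, f}  OUT={a, f}
  B9:  IN={f}  OUT={}

Merge at B8: OUT[B8] = IN[B7] ⊔ IN[B9] = {a, f}
Applying B8's transfer function to that OUT value gives IN[B8] (row B8 above).

Answer: {a, c, f}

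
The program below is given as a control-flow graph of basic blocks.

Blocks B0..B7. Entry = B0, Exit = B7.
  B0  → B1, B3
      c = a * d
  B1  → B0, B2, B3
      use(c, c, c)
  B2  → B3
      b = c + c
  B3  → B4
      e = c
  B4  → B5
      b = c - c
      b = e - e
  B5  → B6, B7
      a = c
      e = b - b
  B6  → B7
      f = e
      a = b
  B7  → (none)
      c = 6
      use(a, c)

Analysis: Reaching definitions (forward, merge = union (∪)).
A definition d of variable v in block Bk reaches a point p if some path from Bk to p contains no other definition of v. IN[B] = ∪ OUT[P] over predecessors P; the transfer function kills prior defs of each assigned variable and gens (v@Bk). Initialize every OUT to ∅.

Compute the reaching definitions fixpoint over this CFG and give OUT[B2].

Fixpoint table:
  B0:   IN={c@B0}   OUT={c@B0}
  B1:   IN={c@B0}   OUT={c@B0}
  B2:   IN={c@B0}   OUT={b@B2, c@B0}
  B3:   IN={b@B2, c@B0}   OUT={b@B2, c@B0, e@B3}
  B4:   IN={b@B2, c@B0, e@B3}   OUT={b@B4, c@B0, e@B3}
  B5:   IN={b@B4, c@B0, e@B3}   OUT={a@B5, b@B4, c@B0, e@B5}
  B6:   IN={a@B5, b@B4, c@B0, e@B5}   OUT={a@B6, b@B4, c@B0, e@B5, f@B6}
  B7:   IN={a@B5, a@B6, b@B4, c@B0, e@B5, f@B6}   OUT={a@B5, a@B6, b@B4, c@B7, e@B5, f@B6}

Merge at B2: IN[B2] = OUT[B1] = {c@B0}
Applying B2's transfer function to that IN value gives OUT[B2] (row B2 above).

Answer: {b@B2, c@B0}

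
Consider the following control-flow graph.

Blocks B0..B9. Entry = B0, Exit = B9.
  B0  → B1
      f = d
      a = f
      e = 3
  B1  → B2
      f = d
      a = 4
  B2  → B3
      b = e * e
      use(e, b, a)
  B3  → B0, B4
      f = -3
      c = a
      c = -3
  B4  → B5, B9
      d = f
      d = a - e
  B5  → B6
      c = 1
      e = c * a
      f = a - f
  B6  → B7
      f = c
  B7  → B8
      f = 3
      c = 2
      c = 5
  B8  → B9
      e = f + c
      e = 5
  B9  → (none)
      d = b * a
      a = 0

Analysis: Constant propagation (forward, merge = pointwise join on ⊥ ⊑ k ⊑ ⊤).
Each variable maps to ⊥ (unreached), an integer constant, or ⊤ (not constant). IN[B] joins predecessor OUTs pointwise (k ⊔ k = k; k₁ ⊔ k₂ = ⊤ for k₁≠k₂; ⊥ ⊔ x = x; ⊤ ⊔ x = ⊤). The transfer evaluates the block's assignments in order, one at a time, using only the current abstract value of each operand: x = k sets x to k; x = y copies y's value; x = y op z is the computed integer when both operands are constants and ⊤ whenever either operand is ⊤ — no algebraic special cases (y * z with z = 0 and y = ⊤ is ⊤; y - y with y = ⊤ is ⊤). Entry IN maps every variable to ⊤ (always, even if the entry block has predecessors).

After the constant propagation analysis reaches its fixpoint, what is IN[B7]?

Answer: {a: 4, b: 9, c: 1, d: 1, e: 4, f: 1}

Working:
Fixpoint table:
  B0:   IN=(all ⊤)   OUT={e:3; rest ⊤}
  B1:   IN={e:3; rest ⊤}   OUT={a:4, e:3; rest ⊤}
  B2:   IN={a:4, e:3; rest ⊤}   OUT={a:4, b:9, e:3; rest ⊤}
  B3:   IN={a:4, b:9, e:3; rest ⊤}   OUT={a:4, b:9, c:-3, e:3, f:-3; rest ⊤}
  B4:   IN={a:4, b:9, c:-3, e:3, f:-3; rest ⊤}   OUT={a:4, b:9, c:-3, d:1, e:3, f:-3; rest ⊤}
  B5:   IN={a:4, b:9, c:-3, d:1, e:3, f:-3; rest ⊤}   OUT={a:4, b:9, c:1, d:1, e:4, f:7; rest ⊤}
  B6:   IN={a:4, b:9, c:1, d:1, e:4, f:7; rest ⊤}   OUT={a:4, b:9, c:1, d:1, e:4, f:1; rest ⊤}
  B7:   IN={a:4, b:9, c:1, d:1, e:4, f:1; rest ⊤}   OUT={a:4, b:9, c:5, d:1, e:4, f:3; rest ⊤}
  B8:   IN={a:4, b:9, c:5, d:1, e:4, f:3; rest ⊤}   OUT={a:4, b:9, c:5, d:1, e:5, f:3; rest ⊤}
  B9:   IN={a:4, b:9, d:1; rest ⊤}   OUT={a:0, b:9, d:36; rest ⊤}

Merge at B7: IN[B7] = OUT[B6] = {a: 4, b: 9, c: 1, d: 1, e: 4, f: 1}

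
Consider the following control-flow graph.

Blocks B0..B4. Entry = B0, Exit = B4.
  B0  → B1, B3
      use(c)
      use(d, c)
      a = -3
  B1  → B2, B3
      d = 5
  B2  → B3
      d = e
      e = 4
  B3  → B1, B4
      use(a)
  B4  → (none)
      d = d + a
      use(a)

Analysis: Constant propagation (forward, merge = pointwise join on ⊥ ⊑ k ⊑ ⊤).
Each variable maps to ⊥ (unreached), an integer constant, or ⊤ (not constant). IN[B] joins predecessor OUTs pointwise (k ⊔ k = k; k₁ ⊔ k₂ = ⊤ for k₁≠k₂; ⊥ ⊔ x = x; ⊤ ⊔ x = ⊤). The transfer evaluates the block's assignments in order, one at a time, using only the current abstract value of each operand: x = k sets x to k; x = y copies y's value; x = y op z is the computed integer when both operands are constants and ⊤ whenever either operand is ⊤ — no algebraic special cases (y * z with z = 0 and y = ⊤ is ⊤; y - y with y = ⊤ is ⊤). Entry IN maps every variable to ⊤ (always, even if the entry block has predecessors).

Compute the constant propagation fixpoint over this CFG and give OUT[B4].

Converged values:
  B0:  IN=(all ⊤)  OUT={a:-3; rest ⊤}
  B1:  IN={a:-3; rest ⊤}  OUT={a:-3, d:5; rest ⊤}
  B2:  IN={a:-3, d:5; rest ⊤}  OUT={a:-3, e:4; rest ⊤}
  B3:  IN={a:-3; rest ⊤}  OUT={a:-3; rest ⊤}
  B4:  IN={a:-3; rest ⊤}  OUT={a:-3; rest ⊤}

Merge at B4: IN[B4] = OUT[B3] = {a: -3, b: ⊤, c: ⊤, d: ⊤, e: ⊤, f: ⊤}
Applying B4's transfer function to that IN value gives OUT[B4] (row B4 above).

Answer: {a: -3, b: ⊤, c: ⊤, d: ⊤, e: ⊤, f: ⊤}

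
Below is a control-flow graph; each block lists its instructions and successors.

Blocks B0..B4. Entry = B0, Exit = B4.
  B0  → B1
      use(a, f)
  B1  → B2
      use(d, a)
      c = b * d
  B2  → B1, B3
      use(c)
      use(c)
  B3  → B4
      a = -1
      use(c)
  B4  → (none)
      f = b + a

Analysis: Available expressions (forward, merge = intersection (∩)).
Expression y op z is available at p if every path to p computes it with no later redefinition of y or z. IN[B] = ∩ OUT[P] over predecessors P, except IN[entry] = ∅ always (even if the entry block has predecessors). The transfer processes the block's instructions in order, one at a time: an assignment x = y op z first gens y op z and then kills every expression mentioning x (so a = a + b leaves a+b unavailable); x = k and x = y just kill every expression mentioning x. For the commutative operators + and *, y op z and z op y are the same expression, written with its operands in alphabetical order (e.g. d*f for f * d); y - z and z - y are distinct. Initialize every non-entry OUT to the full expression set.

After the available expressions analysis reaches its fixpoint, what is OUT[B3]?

Answer: {b*d}

Working:
Converged values:
  B0: | IN={} | OUT={}
  B1: | IN={} | OUT={b*d}
  B2: | IN={b*d} | OUT={b*d}
  B3: | IN={b*d} | OUT={b*d}
  B4: | IN={b*d} | OUT={a+b, b*d}

Merge at B3: IN[B3] = OUT[B2] = {b*d}
Applying B3's transfer function to that IN value gives OUT[B3] (row B3 above).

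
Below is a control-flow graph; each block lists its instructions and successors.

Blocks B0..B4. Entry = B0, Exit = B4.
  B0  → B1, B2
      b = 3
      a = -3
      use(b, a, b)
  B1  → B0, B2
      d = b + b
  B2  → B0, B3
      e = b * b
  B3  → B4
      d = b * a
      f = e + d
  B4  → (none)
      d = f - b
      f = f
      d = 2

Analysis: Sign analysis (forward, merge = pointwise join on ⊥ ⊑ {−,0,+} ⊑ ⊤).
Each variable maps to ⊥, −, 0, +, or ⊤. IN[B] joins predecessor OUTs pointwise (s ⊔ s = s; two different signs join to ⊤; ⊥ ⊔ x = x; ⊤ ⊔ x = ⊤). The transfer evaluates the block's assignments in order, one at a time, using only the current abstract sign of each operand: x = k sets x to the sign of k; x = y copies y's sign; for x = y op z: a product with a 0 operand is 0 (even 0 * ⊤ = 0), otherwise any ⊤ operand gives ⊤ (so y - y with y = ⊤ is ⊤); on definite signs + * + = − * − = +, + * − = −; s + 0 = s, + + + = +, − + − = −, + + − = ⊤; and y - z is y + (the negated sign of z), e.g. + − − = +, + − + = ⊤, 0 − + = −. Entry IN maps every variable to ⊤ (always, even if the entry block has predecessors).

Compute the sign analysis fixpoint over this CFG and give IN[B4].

Fixpoint table:
  B0:  IN=(all ⊤)  OUT={a:-, b:+; rest ⊤}
  B1:  IN={a:-, b:+; rest ⊤}  OUT={a:-, b:+, d:+; rest ⊤}
  B2:  IN={a:-, b:+; rest ⊤}  OUT={a:-, b:+, e:+; rest ⊤}
  B3:  IN={a:-, b:+, e:+; rest ⊤}  OUT={a:-, b:+, d:-, e:+; rest ⊤}
  B4:  IN={a:-, b:+, d:-, e:+; rest ⊤}  OUT={a:-, b:+, d:+, e:+; rest ⊤}

Merge at B4: IN[B4] = OUT[B3] = {a: -, b: +, c: ⊤, d: -, e: +, f: ⊤}

Answer: {a: -, b: +, c: ⊤, d: -, e: +, f: ⊤}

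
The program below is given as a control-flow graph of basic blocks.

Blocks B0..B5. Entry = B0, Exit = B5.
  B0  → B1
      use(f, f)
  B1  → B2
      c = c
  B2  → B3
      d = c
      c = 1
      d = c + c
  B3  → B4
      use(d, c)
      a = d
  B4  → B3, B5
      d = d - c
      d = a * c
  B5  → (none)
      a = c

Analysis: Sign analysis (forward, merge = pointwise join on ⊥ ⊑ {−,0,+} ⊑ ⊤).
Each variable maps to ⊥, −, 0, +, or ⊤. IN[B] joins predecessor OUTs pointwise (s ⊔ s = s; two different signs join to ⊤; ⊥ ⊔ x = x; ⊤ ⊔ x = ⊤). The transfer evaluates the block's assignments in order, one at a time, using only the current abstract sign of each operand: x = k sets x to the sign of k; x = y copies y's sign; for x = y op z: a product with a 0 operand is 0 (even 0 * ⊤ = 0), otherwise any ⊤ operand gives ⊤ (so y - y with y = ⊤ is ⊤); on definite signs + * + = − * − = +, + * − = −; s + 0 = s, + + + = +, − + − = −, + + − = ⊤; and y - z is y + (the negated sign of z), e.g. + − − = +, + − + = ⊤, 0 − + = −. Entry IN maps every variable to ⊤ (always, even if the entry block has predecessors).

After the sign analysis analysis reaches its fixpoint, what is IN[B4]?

Answer: {a: +, b: ⊤, c: +, d: +, e: ⊤, f: ⊤}

Working:
Per-block solution:
  B0:  IN=(all ⊤)  OUT=(all ⊤)
  B1:  IN=(all ⊤)  OUT=(all ⊤)
  B2:  IN=(all ⊤)  OUT={c:+, d:+; rest ⊤}
  B3:  IN={c:+, d:+; rest ⊤}  OUT={a:+, c:+, d:+; rest ⊤}
  B4:  IN={a:+, c:+, d:+; rest ⊤}  OUT={a:+, c:+, d:+; rest ⊤}
  B5:  IN={a:+, c:+, d:+; rest ⊤}  OUT={a:+, c:+, d:+; rest ⊤}

Merge at B4: IN[B4] = OUT[B3] = {a: +, b: ⊤, c: +, d: +, e: ⊤, f: ⊤}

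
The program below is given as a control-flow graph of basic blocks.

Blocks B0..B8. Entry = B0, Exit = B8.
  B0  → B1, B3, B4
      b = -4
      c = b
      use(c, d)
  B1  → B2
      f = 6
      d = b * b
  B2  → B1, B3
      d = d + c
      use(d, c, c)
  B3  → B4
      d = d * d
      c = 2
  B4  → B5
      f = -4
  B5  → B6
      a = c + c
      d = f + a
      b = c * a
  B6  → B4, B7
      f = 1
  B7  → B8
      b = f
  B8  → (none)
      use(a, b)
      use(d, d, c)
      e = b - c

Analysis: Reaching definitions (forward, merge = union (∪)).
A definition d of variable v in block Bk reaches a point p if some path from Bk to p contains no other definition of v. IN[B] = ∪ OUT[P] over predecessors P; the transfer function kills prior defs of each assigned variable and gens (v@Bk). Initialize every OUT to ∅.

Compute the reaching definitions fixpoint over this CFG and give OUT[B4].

Per-block solution:
  B0:  IN={}  OUT={b@B0, c@B0}
  B1:  IN={b@B0, c@B0, d@B2, f@B1}  OUT={b@B0, c@B0, d@B1, f@B1}
  B2:  IN={b@B0, c@B0, d@B1, f@B1}  OUT={b@B0, c@B0, d@B2, f@B1}
  B3:  IN={b@B0, c@B0, d@B2, f@B1}  OUT={b@B0, c@B3, d@B3, f@B1}
  B4:  IN={a@B5, b@B0, b@B5, c@B0, c@B3, d@B3, d@B5, f@B1, f@B6}  OUT={a@B5, b@B0, b@B5, c@B0, c@B3, d@B3, d@B5, f@B4}
  B5:  IN={a@B5, b@B0, b@B5, c@B0, c@B3, d@B3, d@B5, f@B4}  OUT={a@B5, b@B5, c@B0, c@B3, d@B5, f@B4}
  B6:  IN={a@B5, b@B5, c@B0, c@B3, d@B5, f@B4}  OUT={a@B5, b@B5, c@B0, c@B3, d@B5, f@B6}
  B7:  IN={a@B5, b@B5, c@B0, c@B3, d@B5, f@B6}  OUT={a@B5, b@B7, c@B0, c@B3, d@B5, f@B6}
  B8:  IN={a@B5, b@B7, c@B0, c@B3, d@B5, f@B6}  OUT={a@B5, b@B7, c@B0, c@B3, d@B5, e@B8, f@B6}

Merge at B4: IN[B4] = OUT[B0] ⊔ OUT[B3] ⊔ OUT[B6] = {a@B5, b@B0, b@B5, c@B0, c@B3, d@B3, d@B5, f@B1, f@B6}
Applying B4's transfer function to that IN value gives OUT[B4] (row B4 above).

Answer: {a@B5, b@B0, b@B5, c@B0, c@B3, d@B3, d@B5, f@B4}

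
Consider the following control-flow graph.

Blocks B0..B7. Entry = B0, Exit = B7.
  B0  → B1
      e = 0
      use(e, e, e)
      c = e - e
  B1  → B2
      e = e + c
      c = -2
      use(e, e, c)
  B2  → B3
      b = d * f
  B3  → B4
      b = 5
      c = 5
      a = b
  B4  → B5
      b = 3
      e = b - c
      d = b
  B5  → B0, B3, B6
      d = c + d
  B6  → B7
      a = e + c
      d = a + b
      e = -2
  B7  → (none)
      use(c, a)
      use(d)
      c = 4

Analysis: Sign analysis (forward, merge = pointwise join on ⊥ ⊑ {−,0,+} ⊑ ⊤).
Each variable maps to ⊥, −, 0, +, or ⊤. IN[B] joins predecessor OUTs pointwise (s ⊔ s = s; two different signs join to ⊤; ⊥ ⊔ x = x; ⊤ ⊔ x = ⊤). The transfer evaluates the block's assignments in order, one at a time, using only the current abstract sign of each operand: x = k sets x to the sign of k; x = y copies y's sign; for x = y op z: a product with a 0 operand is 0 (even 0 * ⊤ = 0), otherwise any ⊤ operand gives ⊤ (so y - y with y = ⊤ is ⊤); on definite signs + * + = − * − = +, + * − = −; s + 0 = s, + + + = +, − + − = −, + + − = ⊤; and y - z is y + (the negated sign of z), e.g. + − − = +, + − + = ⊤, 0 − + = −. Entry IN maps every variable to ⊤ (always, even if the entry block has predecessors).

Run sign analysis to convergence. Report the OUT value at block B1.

Answer: {a: ⊤, b: ⊤, c: -, d: ⊤, e: 0, f: ⊤}

Trace:
Per-block solution:
  B0: | IN=(all ⊤) | OUT={c:0, e:0; rest ⊤}
  B1: | IN={c:0, e:0; rest ⊤} | OUT={c:-, e:0; rest ⊤}
  B2: | IN={c:-, e:0; rest ⊤} | OUT={c:-, e:0; rest ⊤}
  B3: | IN=(all ⊤) | OUT={a:+, b:+, c:+; rest ⊤}
  B4: | IN={a:+, b:+, c:+; rest ⊤} | OUT={a:+, b:+, c:+, d:+; rest ⊤}
  B5: | IN={a:+, b:+, c:+, d:+; rest ⊤} | OUT={a:+, b:+, c:+, d:+; rest ⊤}
  B6: | IN={a:+, b:+, c:+, d:+; rest ⊤} | OUT={b:+, c:+, e:-; rest ⊤}
  B7: | IN={b:+, c:+, e:-; rest ⊤} | OUT={b:+, c:+, e:-; rest ⊤}

Merge at B1: IN[B1] = OUT[B0] = {a: ⊤, b: ⊤, c: 0, d: ⊤, e: 0, f: ⊤}
Applying B1's transfer function to that IN value gives OUT[B1] (row B1 above).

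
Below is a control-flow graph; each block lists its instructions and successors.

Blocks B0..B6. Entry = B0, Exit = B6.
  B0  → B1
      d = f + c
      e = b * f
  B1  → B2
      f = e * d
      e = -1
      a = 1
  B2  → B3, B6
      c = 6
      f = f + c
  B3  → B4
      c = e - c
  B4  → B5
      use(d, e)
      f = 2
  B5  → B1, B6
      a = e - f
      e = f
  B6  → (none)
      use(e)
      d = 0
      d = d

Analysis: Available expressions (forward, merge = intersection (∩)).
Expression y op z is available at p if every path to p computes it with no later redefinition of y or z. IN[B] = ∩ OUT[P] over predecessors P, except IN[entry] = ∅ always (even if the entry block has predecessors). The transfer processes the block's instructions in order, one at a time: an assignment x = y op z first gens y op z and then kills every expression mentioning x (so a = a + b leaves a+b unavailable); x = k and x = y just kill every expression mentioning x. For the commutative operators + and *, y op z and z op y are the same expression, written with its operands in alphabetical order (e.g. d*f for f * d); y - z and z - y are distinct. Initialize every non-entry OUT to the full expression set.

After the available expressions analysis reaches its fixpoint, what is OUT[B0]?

Answer: {b*f, c+f}

Trace:
Per-block solution:
  B0: | IN={} | OUT={b*f, c+f}
  B1: | IN={} | OUT={}
  B2: | IN={} | OUT={}
  B3: | IN={} | OUT={}
  B4: | IN={} | OUT={}
  B5: | IN={} | OUT={}
  B6: | IN={} | OUT={}

B0 is the boundary node: IN[B0] = {}
Applying B0's transfer function to that IN value gives OUT[B0] (row B0 above).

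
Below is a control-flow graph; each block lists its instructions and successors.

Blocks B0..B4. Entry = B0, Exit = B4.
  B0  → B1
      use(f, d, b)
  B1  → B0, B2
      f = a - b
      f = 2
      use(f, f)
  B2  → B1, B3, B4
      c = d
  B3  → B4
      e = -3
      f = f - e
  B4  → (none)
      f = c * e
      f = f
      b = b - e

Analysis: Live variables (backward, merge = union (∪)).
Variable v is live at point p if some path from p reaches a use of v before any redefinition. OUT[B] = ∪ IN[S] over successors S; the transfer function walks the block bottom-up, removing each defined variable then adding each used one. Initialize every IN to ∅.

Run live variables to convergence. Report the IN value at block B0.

Fixpoint table:
  B0:   IN={a, b, d, e, f}   OUT={a, b, d, e}
  B1:   IN={a, b, d, e}   OUT={a, b, d, e, f}
  B2:   IN={a, b, d, e, f}   OUT={a, b, c, d, e, f}
  B3:   IN={b, c, f}   OUT={b, c, e}
  B4:   IN={b, c, e}   OUT={}

Merge at B0: OUT[B0] = IN[B1] = {a, b, d, e}
Applying B0's transfer function to that OUT value gives IN[B0] (row B0 above).

Answer: {a, b, d, e, f}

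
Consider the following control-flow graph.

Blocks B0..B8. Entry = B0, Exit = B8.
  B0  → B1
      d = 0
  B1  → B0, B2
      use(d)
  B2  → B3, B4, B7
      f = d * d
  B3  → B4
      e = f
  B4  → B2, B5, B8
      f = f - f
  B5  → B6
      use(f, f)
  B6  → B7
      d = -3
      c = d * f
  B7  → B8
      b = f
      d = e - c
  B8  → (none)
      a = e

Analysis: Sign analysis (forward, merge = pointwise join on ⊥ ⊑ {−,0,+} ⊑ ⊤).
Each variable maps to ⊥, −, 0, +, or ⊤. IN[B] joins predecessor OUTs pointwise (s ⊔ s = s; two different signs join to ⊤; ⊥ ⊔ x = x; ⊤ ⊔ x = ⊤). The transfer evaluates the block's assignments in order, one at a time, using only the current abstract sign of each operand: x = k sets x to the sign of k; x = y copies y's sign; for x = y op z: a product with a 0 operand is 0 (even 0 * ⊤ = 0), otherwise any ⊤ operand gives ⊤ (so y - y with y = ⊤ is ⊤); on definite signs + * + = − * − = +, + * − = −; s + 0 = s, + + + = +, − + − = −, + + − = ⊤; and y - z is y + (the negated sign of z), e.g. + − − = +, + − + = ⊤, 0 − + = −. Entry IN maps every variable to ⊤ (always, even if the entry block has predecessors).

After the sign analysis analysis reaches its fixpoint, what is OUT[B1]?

Fixpoint table:
  B0:   IN=(all ⊤)   OUT={d:0; rest ⊤}
  B1:   IN={d:0; rest ⊤}   OUT={d:0; rest ⊤}
  B2:   IN={d:0; rest ⊤}   OUT={d:0, f:0; rest ⊤}
  B3:   IN={d:0, f:0; rest ⊤}   OUT={d:0, e:0, f:0; rest ⊤}
  B4:   IN={d:0, f:0; rest ⊤}   OUT={d:0, f:0; rest ⊤}
  B5:   IN={d:0, f:0; rest ⊤}   OUT={d:0, f:0; rest ⊤}
  B6:   IN={d:0, f:0; rest ⊤}   OUT={c:0, d:-, f:0; rest ⊤}
  B7:   IN={f:0; rest ⊤}   OUT={b:0, f:0; rest ⊤}
  B8:   IN={f:0; rest ⊤}   OUT={f:0; rest ⊤}

Merge at B1: IN[B1] = OUT[B0] = {a: ⊤, b: ⊤, c: ⊤, d: 0, e: ⊤, f: ⊤}
Applying B1's transfer function to that IN value gives OUT[B1] (row B1 above).

Answer: {a: ⊤, b: ⊤, c: ⊤, d: 0, e: ⊤, f: ⊤}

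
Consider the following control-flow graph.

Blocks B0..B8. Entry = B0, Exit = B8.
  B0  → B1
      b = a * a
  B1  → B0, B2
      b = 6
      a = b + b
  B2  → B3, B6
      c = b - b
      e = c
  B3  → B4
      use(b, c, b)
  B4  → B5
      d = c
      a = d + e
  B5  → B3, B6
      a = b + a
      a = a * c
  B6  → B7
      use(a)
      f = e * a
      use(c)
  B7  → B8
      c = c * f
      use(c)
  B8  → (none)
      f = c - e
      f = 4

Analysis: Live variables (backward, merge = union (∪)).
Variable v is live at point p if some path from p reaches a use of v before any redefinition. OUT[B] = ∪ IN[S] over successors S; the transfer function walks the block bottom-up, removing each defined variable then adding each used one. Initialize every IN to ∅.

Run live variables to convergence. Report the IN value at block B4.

Answer: {b, c, e}

Derivation:
Fixpoint table:
  B0:   IN={a}   OUT={}
  B1:   IN={}   OUT={a, b}
  B2:   IN={a, b}   OUT={a, b, c, e}
  B3:   IN={b, c, e}   OUT={b, c, e}
  B4:   IN={b, c, e}   OUT={a, b, c, e}
  B5:   IN={a, b, c, e}   OUT={a, b, c, e}
  B6:   IN={a, c, e}   OUT={c, e, f}
  B7:   IN={c, e, f}   OUT={c, e}
  B8:   IN={c, e}   OUT={}

Merge at B4: OUT[B4] = IN[B5] = {a, b, c, e}
Applying B4's transfer function to that OUT value gives IN[B4] (row B4 above).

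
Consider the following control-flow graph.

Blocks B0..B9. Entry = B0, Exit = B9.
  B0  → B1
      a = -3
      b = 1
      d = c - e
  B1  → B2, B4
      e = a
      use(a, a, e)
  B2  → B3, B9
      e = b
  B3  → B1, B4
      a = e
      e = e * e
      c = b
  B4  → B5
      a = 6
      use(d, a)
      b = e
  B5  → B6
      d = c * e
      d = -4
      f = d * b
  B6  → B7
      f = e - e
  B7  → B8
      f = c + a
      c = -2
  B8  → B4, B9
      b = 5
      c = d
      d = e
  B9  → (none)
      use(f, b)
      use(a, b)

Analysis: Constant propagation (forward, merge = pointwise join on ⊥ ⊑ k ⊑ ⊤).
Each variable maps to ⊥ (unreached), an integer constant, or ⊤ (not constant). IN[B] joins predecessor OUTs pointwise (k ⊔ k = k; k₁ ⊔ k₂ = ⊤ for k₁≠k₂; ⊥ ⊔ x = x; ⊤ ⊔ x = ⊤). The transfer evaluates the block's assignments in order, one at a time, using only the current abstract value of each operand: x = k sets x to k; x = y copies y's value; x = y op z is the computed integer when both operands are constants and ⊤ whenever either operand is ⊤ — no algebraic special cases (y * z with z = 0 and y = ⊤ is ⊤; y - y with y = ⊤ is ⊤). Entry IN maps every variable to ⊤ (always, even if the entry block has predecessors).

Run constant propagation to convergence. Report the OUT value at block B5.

Fixpoint table:
  B0:   IN=(all ⊤)   OUT={a:-3, b:1; rest ⊤}
  B1:   IN={b:1; rest ⊤}   OUT={b:1; rest ⊤}
  B2:   IN={b:1; rest ⊤}   OUT={b:1, e:1; rest ⊤}
  B3:   IN={b:1, e:1; rest ⊤}   OUT={a:1, b:1, c:1, e:1; rest ⊤}
  B4:   IN=(all ⊤)   OUT={a:6; rest ⊤}
  B5:   IN={a:6; rest ⊤}   OUT={a:6, d:-4; rest ⊤}
  B6:   IN={a:6, d:-4; rest ⊤}   OUT={a:6, d:-4; rest ⊤}
  B7:   IN={a:6, d:-4; rest ⊤}   OUT={a:6, c:-2, d:-4; rest ⊤}
  B8:   IN={a:6, c:-2, d:-4; rest ⊤}   OUT={a:6, b:5, c:-4; rest ⊤}
  B9:   IN=(all ⊤)   OUT=(all ⊤)

Merge at B5: IN[B5] = OUT[B4] = {a: 6, b: ⊤, c: ⊤, d: ⊤, e: ⊤, f: ⊤}
Applying B5's transfer function to that IN value gives OUT[B5] (row B5 above).

Answer: {a: 6, b: ⊤, c: ⊤, d: -4, e: ⊤, f: ⊤}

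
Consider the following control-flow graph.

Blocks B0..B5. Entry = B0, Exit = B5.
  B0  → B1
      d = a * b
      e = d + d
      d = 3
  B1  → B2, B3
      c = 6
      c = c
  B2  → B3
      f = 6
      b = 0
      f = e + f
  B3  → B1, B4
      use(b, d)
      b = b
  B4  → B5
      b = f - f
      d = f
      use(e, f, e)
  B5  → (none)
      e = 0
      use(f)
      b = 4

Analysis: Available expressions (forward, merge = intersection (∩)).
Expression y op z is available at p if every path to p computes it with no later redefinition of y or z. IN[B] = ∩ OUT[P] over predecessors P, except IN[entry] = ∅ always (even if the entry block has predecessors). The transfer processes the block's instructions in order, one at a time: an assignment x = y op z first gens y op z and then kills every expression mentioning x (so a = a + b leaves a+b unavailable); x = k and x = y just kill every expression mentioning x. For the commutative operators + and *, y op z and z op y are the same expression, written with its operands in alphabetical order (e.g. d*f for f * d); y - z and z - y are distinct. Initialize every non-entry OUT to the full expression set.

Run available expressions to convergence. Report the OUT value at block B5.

Answer: {f-f}

Derivation:
Fixpoint table:
  B0: | IN={} | OUT={a*b}
  B1: | IN={} | OUT={}
  B2: | IN={} | OUT={}
  B3: | IN={} | OUT={}
  B4: | IN={} | OUT={f-f}
  B5: | IN={f-f} | OUT={f-f}

Merge at B5: IN[B5] = OUT[B4] = {f-f}
Applying B5's transfer function to that IN value gives OUT[B5] (row B5 above).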